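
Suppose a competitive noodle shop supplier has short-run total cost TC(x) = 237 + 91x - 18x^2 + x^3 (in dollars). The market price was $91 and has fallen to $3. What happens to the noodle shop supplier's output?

Output falls from 12 to 0 (the firm shuts down)

AVC = 91 - 18x + x^2, minimized at x = 9 where min AVC = $10. MC = 91 - 36x + 3x^2.
At P = $91 ≥ min AVC, set P = MC on the rising branch: x = 12.
At P = $3 < min AVC = $10, price no longer covers variable cost at any output, so the firm shuts down: x = 0.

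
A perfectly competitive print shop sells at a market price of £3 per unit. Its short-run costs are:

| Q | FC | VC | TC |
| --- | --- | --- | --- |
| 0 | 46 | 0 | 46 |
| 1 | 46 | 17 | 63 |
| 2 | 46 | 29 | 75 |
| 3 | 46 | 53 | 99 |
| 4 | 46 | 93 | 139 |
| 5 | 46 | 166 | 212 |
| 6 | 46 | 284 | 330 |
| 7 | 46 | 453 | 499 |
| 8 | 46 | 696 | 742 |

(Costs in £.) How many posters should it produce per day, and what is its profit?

Tabulate TR − TC: Q=0: -46; Q=1: -60; Q=2: -69; Q=3: -90; Q=4: -127; Q=5: -197; Q=6: -312; Q=7: -478; Q=8: -718.
Profit is highest at Q = 0. Equivalently, the lowest AVC in the table is 29/2 ≈ £14.50 at Q = 2, and P = £3 falls below it — price never covers variable cost, so the firm shuts down and loses only its fixed cost.

Q = 0 (shut down); profit = -£46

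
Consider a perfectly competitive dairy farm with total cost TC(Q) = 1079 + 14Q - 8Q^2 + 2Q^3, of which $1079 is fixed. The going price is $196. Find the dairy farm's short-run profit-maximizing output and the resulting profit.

Profit = -$99 at Q = 7

AVC = 14 - 8Q + 2Q^2; min AVC = $6 at Q = 2. Since P = $196 ≥ min AVC, the firm produces.
With MC = 14 - 16Q + 6Q^2, P = MC on the upward-sloping part at Q* = 7.
TR = 196·7 = 1372. TC = 1079 + 392 = 1471. Profit = 1372 − 1471 = -$99.
Shutting down would mean losing the fixed cost of $1079, so operating at a loss of $99 is better by $980.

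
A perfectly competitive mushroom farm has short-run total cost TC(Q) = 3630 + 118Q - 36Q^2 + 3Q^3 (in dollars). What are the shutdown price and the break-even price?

Shutdown price = $10; break-even price = $415

AVC = 118 - 36Q + 3Q^2; minimized at Q = 6, giving min AVC = $10. That is the shutdown price.
ATC = 3630/Q + 118 - 36Q + 3Q^2. Setting dATC/dQ = −3630/Q^2 − 36 + 6Q = 0 gives Q = 11 (since 6·11^3 − 36·11^2 = 3630).
min ATC = 3630/11 + 118 − 36·11 + 3·11^2 = $415. That is the break-even price.
For $10 ≤ P < $415 the firm produces at a loss; below $10 it shuts down.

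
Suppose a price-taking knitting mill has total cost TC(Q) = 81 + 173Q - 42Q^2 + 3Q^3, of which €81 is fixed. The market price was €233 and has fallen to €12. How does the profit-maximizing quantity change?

Output falls from 10 to 0 (the firm shuts down)

AVC = 173 - 42Q + 3Q^2, minimized at Q = 7 where min AVC = €26. MC = 173 - 84Q + 9Q^2.
At P = €233 ≥ min AVC, set P = MC on the rising branch: Q = 10.
At P = €12 < min AVC = €26, price no longer covers variable cost at any output, so the firm shuts down: Q = 0.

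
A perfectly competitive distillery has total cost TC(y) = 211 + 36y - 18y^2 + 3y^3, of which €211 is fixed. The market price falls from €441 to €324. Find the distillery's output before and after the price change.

Output falls from 9 to 8

MC = 36 - 36y + 9y^2; the shutdown threshold is min AVC = €9 (at y = 3).
At P = €441 ≥ min AVC, set P = MC on the rising branch: y = 9.
At P = €324 ≥ min AVC, set P = MC: y = 8. The firm stays open but cuts output.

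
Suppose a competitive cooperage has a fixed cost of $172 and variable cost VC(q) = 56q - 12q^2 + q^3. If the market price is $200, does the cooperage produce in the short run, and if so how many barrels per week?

Strip out fixed cost: VC = 56q - 12q^2 + q^3. Then AVC = 56 - 12q + q^2 and MC = 56 - 24q + 3q^2.
The AVC parabola has its vertex at q = 12/2 = 6, where AVC = 56 - 12·6 + 6^2 = $20.
Since P = $200 ≥ min AVC = $20, price covers variable cost and the firm should produce.
Solving P = MC: -144 - 24q + 3q^2 = 0 ⇒ q = -4 or 12. On the upward-sloping branch, q* = 12.
Check: AVC at q = 12 is $56 ≤ P, so revenue covers variable cost.
Profit = P·q − TC = 200·12 − 844 = $1556.

Produce at q = 12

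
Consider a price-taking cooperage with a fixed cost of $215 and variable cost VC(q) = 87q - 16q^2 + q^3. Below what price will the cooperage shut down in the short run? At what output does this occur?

$23 per unit, at q = 8

The firm shuts down when price falls below the minimum of average variable cost. AVC = VC/q = 87 - 16q + q^2.
dAVC/dq = -16 + 2q = 0 gives q = 8. min AVC = 87 - 16·8 + 8^2 = 23.
The firm shuts down for any P below $23.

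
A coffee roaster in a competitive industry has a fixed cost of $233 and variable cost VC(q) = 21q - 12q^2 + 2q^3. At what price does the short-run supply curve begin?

$3 per unit

The firm shuts down when price falls below the minimum of average variable cost. AVC = VC/q = 21 - 12q + 2q^2.
At the minimum of AVC, MC = AVC. MC = 21 - 24q + 6q^2; setting MC = AVC gives 4q^2 - 12q = 0, so q = 3. min AVC = 3.
The firm shuts down for any P below $3.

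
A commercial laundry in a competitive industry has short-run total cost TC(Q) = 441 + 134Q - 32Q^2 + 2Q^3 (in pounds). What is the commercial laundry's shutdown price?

£6 per unit

The shutdown price is the minimum of AVC. VC = 134Q - 32Q^2 + 2Q^3, so AVC = 134 - 32Q + 2Q^2.
At the minimum of AVC, MC = AVC. MC = 134 - 64Q + 6Q^2; setting MC = AVC gives 4Q^2 - 32Q = 0, so Q = 8. min AVC = 6.
For P < £6 the firm produces nothing.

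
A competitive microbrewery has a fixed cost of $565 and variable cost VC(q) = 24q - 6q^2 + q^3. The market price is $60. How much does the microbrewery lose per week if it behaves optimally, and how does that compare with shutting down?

Profit = -$349 at q = 6

AVC = 24 - 6q + q^2; min AVC = $15 at q = 3. Since P = $60 ≥ min AVC, the firm produces.
With MC = 24 - 12q + 3q^2, P = MC on the upward-sloping part at q* = 6.
TR = 60·6 = 360. TC = 565 + 144 = 709. Profit = 360 − 709 = -$349.
That loss of $349 beats the $565 the firm would lose by shutting down; producing recovers $216 of fixed cost.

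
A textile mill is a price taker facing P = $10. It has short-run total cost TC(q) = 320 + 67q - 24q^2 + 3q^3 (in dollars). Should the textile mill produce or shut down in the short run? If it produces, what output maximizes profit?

Shut down

From TC, MC = TC'(q) = 67 - 48q + 9q^2 and AVC = VC/q = 67 - 24q + 3q^2.
AVC hits its minimum where MC = AVC, at q = 4, giving min AVC = 67 - 24·4 + 3·4^2 = $19.
P = $10 lies below min AVC = $19; no output level covers variable cost.
Shutting down limits the loss to fixed cost, $320.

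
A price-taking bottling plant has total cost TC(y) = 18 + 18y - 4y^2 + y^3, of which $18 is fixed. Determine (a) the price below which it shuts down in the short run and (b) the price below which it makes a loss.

AVC = 18 - 4y + y^2; minimized at y = 2, giving min AVC = $14. That is the shutdown price.
ATC = 18/y + 18 - 4y + y^2. Setting dATC/dy = −18/y^2 − 4 + 2y = 0 gives y = 3 (since 2·3^3 − 4·3^2 = 18).
min ATC = 18/3 + 18 − 4·3 + 3^2 = $21. That is the break-even price.
Between these two prices the firm operates at a loss; above $21 it earns a profit.

Shutdown price = $14; break-even price = $21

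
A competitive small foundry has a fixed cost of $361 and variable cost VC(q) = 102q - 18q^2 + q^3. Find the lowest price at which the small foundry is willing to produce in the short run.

$21 per unit

The shutdown price is the minimum of AVC. VC = 102q - 18q^2 + q^3, so AVC = 102 - 18q + q^2.
At the minimum of AVC, MC = AVC. MC = 102 - 36q + 3q^2; setting MC = AVC gives 2q^2 - 18q = 0, so q = 9. min AVC = 21.
So the shutdown price is $21.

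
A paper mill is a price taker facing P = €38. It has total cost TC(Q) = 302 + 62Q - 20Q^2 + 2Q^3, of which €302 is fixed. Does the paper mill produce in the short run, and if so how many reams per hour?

Produce at Q = 6

Strip out fixed cost: VC = 62Q - 20Q^2 + 2Q^3. Then AVC = 62 - 20Q + 2Q^2 and MC = 62 - 40Q + 6Q^2.
AVC hits its minimum where MC = AVC, at Q = 5, giving min AVC = 62 - 20·5 + 2·5^2 = €12.
P = €38 exceeds min AVC = €12, so the firm stays open.
P = MC gives 24 - 40Q + 6Q^2 = 0, with roots 2/3 and 6. Take the larger (rising MC): Q* = 6.
Check: AVC at Q = 6 is €14 ≤ P, so revenue covers variable cost.
Profit = P·Q − TC = 38·6 − 386 = -€158, a loss, but smaller than the €302 fixed cost the firm would lose by shutting down.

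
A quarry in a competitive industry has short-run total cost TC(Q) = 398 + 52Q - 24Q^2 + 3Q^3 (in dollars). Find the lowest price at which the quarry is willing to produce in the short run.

$4 per unit

The shutdown price is the minimum of AVC. VC = 52Q - 24Q^2 + 3Q^3, so AVC = 52 - 24Q + 3Q^2.
dAVC/dQ = -24 + 6Q = 0 gives Q = 4. min AVC = 52 - 24·4 + 3·4^2 = 4.
For P < $4 the firm produces nothing.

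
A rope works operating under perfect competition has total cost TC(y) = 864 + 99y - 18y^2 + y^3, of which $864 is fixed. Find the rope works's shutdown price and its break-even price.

Shutdown price = $18; break-even price = $99

AVC = 99 - 18y + y^2; minimized at y = 9, giving min AVC = $18. That is the shutdown price.
ATC = 864/y + 99 - 18y + y^2. Setting dATC/dy = −864/y^2 − 18 + 2y = 0 gives y = 12 (since 2·12^3 − 18·12^2 = 864).
min ATC = 864/12 + 99 − 18·12 + 12^2 = $99. That is the break-even price.
For $18 ≤ P < $99 the firm produces at a loss; below $18 it shuts down.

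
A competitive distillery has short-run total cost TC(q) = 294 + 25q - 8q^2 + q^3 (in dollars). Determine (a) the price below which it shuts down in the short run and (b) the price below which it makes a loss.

Shutdown price = min AVC. AVC = 25 - 8q + q^2, with vertex at q = 4 and minimum $9.
ATC = 294/q + 25 - 8q + q^2. Setting dATC/dq = −294/q^2 − 8 + 2q = 0 gives q = 7 (since 2·7^3 − 8·7^2 = 294).
min ATC = 294/7 + 25 − 8·7 + 7^2 = $60. That is the break-even price.
Between these two prices the firm operates at a loss; above $60 it earns a profit.

Shutdown price = $9; break-even price = $60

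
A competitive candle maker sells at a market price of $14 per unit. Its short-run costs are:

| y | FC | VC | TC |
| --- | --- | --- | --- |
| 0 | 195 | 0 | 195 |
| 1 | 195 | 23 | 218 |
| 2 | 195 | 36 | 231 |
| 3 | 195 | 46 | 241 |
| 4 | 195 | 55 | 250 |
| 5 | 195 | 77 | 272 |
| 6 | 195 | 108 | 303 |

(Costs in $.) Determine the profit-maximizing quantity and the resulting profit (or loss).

Tabulate TR − TC: y=0: -195; y=1: -204; y=2: -203; y=3: -199; y=4: -194; y=5: -202; y=6: -219.
Profit is maximized at y = 4. AVC there is 55/4 = $13.75 ≤ P, so producing beats shutting down (which would give -$195).

y = 4; profit = -$194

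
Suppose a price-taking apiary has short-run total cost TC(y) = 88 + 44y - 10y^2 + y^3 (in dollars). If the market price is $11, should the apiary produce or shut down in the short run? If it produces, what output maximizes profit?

Shut down

From TC, MC = TC'(y) = 44 - 20y + 3y^2 and AVC = VC/y = 44 - 10y + y^2.
AVC hits its minimum where MC = AVC, at y = 5, giving min AVC = 44 - 10·5 + 5^2 = $19.
Since P = $11 < min AVC = $19, price fails to cover variable cost at any output.
Best response: produce nothing and absorb the $88 fixed cost.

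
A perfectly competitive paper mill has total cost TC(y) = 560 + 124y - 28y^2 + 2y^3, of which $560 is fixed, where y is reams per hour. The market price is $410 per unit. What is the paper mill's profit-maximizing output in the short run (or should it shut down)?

From TC, MC = TC'(y) = 124 - 56y + 6y^2 and AVC = VC/y = 124 - 28y + 2y^2.
The AVC parabola has its vertex at y = 28/4 = 7, where AVC = 124 - 28·7 + 2·7^2 = $26.
P = $410 exceeds min AVC = $26, so the firm stays open.
P = MC gives -286 - 56y + 6y^2 = 0, with roots -11/3 and 13. Take the larger (rising MC): y* = 13.
Check: AVC at y = 13 is $98 ≤ P, so revenue covers variable cost.
Profit = P·y − TC = 410·13 − 1834 = $3496.

Produce at y = 13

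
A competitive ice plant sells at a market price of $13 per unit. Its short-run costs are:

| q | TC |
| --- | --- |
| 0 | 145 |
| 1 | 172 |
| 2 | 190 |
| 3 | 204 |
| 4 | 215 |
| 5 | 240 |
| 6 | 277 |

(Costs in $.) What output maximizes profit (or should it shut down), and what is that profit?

Profit at each row (π = 13q − TC): q=0: -145; q=1: -159; q=2: -164; q=3: -165; q=4: -163; q=5: -175; q=6: -199.
Profit is highest at q = 0. Equivalently, the lowest AVC in the table is 70/4 ≈ $17.50 at q = 4, and P = $13 falls below it — price never covers variable cost, so the firm shuts down and loses only its fixed cost.

q = 0 (shut down); profit = -$145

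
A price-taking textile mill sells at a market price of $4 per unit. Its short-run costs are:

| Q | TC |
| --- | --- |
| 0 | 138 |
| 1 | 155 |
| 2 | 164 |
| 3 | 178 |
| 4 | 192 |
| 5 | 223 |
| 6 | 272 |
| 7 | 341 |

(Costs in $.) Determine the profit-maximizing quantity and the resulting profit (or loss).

Profit at each row (π = 4Q − TC): Q=0: -138; Q=1: -151; Q=2: -156; Q=3: -166; Q=4: -176; Q=5: -203; Q=6: -248; Q=7: -313.
Profit is highest at Q = 0. Equivalently, the lowest AVC in the table is 26/2 ≈ $13 at Q = 2, and P = $4 falls below it — price never covers variable cost, so the firm shuts down and loses only its fixed cost.

Q = 0 (shut down); profit = -$138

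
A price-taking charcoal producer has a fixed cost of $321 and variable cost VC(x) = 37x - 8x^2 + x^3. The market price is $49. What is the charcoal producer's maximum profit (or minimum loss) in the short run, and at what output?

AVC = 37 - 8x + x^2 has its minimum $21 at x = 4; price $49 clears that bar, so the firm operates.
MC = 37 - 16x + 3x^2. Setting P = MC and taking the root on the rising branch gives x* = 6.
TR = 49·6 = 294. TC = 321 + 150 = 471. Profit = 294 − 471 = -$177.
Shutting down would mean losing the fixed cost of $321, so operating at a loss of $177 is better by $144.

Profit = -$177 at x = 6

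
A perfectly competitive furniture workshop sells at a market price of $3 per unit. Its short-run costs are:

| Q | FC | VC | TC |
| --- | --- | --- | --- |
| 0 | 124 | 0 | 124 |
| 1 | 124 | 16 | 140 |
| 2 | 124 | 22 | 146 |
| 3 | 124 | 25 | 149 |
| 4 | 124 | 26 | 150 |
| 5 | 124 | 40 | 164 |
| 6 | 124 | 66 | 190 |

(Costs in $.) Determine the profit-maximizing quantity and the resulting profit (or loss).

Compute π = P·Q − TC at each output: Q=0: -124; Q=1: -137; Q=2: -140; Q=3: -140; Q=4: -138; Q=5: -149; Q=6: -172.
Profit is highest at Q = 0. Equivalently, the lowest AVC in the table is 26/4 ≈ $6.50 at Q = 4, and P = $3 falls below it — price never covers variable cost, so the firm shuts down and loses only its fixed cost.

Q = 0 (shut down); profit = -$124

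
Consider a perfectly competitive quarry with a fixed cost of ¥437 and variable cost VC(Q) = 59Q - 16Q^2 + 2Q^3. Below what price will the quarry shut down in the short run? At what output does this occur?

¥27 per unit, at Q = 4

The shutdown price is the minimum of AVC. VC = 59Q - 16Q^2 + 2Q^3, so AVC = 59 - 16Q + 2Q^2.
At the minimum of AVC, MC = AVC. MC = 59 - 32Q + 6Q^2; setting MC = AVC gives 4Q^2 - 16Q = 0, so Q = 4. min AVC = 27.
The firm shuts down for any P below ¥27.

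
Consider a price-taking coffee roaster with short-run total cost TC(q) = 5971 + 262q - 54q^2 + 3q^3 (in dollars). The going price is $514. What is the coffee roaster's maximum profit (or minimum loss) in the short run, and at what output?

AVC = 262 - 54q + 3q^2 has its minimum $19 at q = 9; price $514 clears that bar, so the firm operates.
With MC = 262 - 108q + 9q^2, P = MC on the upward-sloping part at q* = 14.
TR = 514·14 = 7196. TC = 5971 + 1316 = 7287. Profit = 7196 − 7287 = -$91.
Shutting down would mean losing the fixed cost of $5971, so operating at a loss of $91 is better by $5880.

Profit = -$91 at q = 14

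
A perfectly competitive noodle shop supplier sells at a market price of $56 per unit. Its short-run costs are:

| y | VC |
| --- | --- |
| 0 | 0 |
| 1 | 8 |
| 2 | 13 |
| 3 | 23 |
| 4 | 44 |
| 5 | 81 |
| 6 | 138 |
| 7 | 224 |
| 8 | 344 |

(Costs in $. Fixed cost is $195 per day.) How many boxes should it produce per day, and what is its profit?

Compute π = P·y − TC at each output: y=0: -195; y=1: -147; y=2: -96; y=3: -50; y=4: -15; y=5: 4; y=6: 3; y=7: -27; y=8: -91.
Profit is maximized at y = 5. AVC there is 81/5 = $16.20 ≤ P, so producing beats shutting down (which would give -$195).

y = 5; profit = $4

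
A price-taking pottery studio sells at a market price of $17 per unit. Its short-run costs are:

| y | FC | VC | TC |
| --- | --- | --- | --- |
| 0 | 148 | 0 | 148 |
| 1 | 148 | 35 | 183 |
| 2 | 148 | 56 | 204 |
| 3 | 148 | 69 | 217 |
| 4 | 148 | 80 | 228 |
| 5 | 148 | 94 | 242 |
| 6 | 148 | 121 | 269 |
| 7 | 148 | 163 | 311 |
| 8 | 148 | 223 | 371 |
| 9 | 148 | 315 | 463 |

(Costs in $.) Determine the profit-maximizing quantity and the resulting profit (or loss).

Compute π = P·y − TC at each output: y=0: -148; y=1: -166; y=2: -170; y=3: -166; y=4: -160; y=5: -157; y=6: -167; y=7: -192; y=8: -235; y=9: -310.
Profit is highest at y = 0. Equivalently, the lowest AVC in the table is 94/5 ≈ $18.80 at y = 5, and P = $17 falls below it — price never covers variable cost, so the firm shuts down and loses only its fixed cost.

y = 0 (shut down); profit = -$148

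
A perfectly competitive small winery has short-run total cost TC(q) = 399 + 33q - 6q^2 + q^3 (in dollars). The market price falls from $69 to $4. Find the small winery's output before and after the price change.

Output falls from 6 to 0 (the firm shuts down)

AVC = 33 - 6q + q^2, minimized at q = 3 where min AVC = $24. MC = 33 - 12q + 3q^2.
With P = $69 above the shutdown price, P = MC gives q = 6.
At P = $4 < min AVC = $24, price no longer covers variable cost at any output, so the firm shuts down: q = 0.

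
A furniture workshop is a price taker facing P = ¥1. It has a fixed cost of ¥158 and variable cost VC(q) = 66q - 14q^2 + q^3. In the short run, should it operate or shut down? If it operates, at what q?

Strip out fixed cost: VC = 66q - 14q^2 + q^3. Then AVC = 66 - 14q + q^2 and MC = 66 - 28q + 3q^2.
AVC hits its minimum where MC = AVC, at q = 7, giving min AVC = 66 - 14·7 + 7^2 = ¥17.
With P < min AVC (¥1 < ¥17), every unit sold adds to the loss.
Best response: produce nothing and absorb the ¥158 fixed cost.

Shut down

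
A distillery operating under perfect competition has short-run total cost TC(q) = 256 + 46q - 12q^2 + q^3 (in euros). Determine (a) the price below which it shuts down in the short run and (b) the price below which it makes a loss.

Shutdown price = €10; break-even price = €46

Shutdown price = min AVC. AVC = 46 - 12q + q^2, with vertex at q = 6 and minimum €10.
ATC = 256/q + 46 - 12q + q^2. Setting dATC/dq = −256/q^2 − 12 + 2q = 0 gives q = 8 (since 2·8^3 − 12·8^2 = 256).
min ATC = 256/8 + 46 − 12·8 + 8^2 = €46. That is the break-even price.
For €10 ≤ P < €46 the firm produces at a loss; below €10 it shuts down.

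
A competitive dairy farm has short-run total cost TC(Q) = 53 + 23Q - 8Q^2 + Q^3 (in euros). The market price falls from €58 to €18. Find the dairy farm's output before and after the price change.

MC = 23 - 16Q + 3Q^2; the shutdown threshold is min AVC = €7 (at Q = 4).
At P = €58 ≥ min AVC, set P = MC on the rising branch: Q = 7.
At P = €18 ≥ min AVC, set P = MC: Q = 5. The firm stays open but cuts output.

Output falls from 7 to 5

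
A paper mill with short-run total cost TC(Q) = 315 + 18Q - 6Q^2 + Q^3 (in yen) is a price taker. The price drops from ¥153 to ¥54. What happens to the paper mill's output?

AVC = 18 - 6Q + Q^2, minimized at Q = 3 where min AVC = ¥9. MC = 18 - 12Q + 3Q^2.
At P = ¥153 ≥ min AVC, set P = MC on the rising branch: Q = 9.
At P = ¥54 ≥ min AVC, set P = MC: Q = 6. The firm stays open but cuts output.

Output falls from 9 to 6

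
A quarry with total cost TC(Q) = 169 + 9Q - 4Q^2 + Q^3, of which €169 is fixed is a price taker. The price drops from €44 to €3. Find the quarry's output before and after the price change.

Output falls from 5 to 0 (the firm shuts down)

MC = 9 - 8Q + 3Q^2; the shutdown threshold is min AVC = €5 (at Q = 2).
At P = €44 ≥ min AVC, set P = MC on the rising branch: Q = 5.
At P = €3 < min AVC = €5, price no longer covers variable cost at any output, so the firm shuts down: Q = 0.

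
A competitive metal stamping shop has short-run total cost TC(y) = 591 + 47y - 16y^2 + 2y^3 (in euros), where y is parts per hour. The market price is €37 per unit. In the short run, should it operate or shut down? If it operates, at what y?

Strip out fixed cost: VC = 47y - 16y^2 + 2y^3. Then AVC = 47 - 16y + 2y^2 and MC = 47 - 32y + 6y^2.
The AVC parabola has its vertex at y = 16/4 = 4, where AVC = 47 - 16·4 + 2·4^2 = €15.
Because €37 ≥ €15, revenue can cover variable cost; the firm operates.
Set P = MC: 37 = 47 - 32y + 6y^2 → 10 - 32y + 6y^2 = 0. The roots are y = 1/3 and y = 5; the profit-maximizing output is on the rising part of MC, so y* = 5.
Check: AVC at y = 5 is €17 ≤ P, so revenue covers variable cost.
Profit = P·y − TC = 37·5 − 676 = -€491, a loss, but smaller than the €591 fixed cost the firm would lose by shutting down.

Produce at y = 5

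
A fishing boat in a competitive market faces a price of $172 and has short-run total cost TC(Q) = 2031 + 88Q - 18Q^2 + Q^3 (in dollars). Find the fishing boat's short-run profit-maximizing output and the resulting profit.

Profit = -$71 at Q = 14

AVC = 88 - 18Q + Q^2 has its minimum $7 at Q = 9; price $172 clears that bar, so the firm operates.
MC = 88 - 36Q + 3Q^2. Setting P = MC and taking the root on the rising branch gives Q* = 14.
TR = 172·14 = 2408. TC = 2031 + 448 = 2479. Profit = 2408 − 2479 = -$71.
That loss of $71 beats the $2031 the firm would lose by shutting down; producing recovers $1960 of fixed cost.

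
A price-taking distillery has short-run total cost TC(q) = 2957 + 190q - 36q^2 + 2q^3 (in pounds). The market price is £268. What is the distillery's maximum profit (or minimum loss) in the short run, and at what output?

Profit = -£253 at q = 13

AVC = 190 - 36q + 2q^2 has its minimum £28 at q = 9; price £268 clears that bar, so the firm operates.
With MC = 190 - 72q + 6q^2, P = MC on the upward-sloping part at q* = 13.
TR = 268·13 = 3484. TC = 2957 + 780 = 3737. Profit = 3484 − 3737 = -£253.
By producing, the firm covers all variable cost plus £2704 of fixed cost; shutting down would lose the full £2957.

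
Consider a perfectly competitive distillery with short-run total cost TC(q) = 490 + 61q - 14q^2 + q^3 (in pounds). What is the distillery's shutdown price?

£12 per unit

The firm shuts down when price falls below the minimum of average variable cost. AVC = VC/q = 61 - 14q + q^2.
At the minimum of AVC, MC = AVC. MC = 61 - 28q + 3q^2; setting MC = AVC gives 2q^2 - 14q = 0, so q = 7. min AVC = 12.
For P < £12 the firm produces nothing.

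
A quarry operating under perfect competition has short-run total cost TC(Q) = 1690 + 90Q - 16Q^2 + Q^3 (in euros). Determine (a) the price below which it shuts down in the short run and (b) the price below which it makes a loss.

AVC = 90 - 16Q + Q^2; minimized at Q = 8, giving min AVC = €26. That is the shutdown price.
ATC = 1690/Q + 90 - 16Q + Q^2. Setting dATC/dQ = −1690/Q^2 − 16 + 2Q = 0 gives Q = 13 (since 2·13^3 − 16·13^2 = 1690).
min ATC = 1690/13 + 90 − 16·13 + 13^2 = €181. That is the break-even price.
For €26 ≤ P < €181 the firm produces at a loss; below €26 it shuts down.

Shutdown price = €26; break-even price = €181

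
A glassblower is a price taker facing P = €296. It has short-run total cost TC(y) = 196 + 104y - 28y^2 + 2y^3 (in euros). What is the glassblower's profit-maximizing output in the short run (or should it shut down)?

Strip out fixed cost: VC = 104y - 28y^2 + 2y^3. Then AVC = 104 - 28y + 2y^2 and MC = 104 - 56y + 6y^2.
AVC is minimized where dAVC/dy = -28 + 4y = 0, at y = 7; min AVC = 104 - 28·7 + 2·7^2 = €6.
Because €296 ≥ €6, revenue can cover variable cost; the firm operates.
Set P = MC: 296 = 104 - 56y + 6y^2 → -192 - 56y + 6y^2 = 0. The roots are y = -8/3 and y = 12; the profit-maximizing output is on the rising part of MC, so y* = 12.
Check: AVC at y = 12 is €56 ≤ P, so revenue covers variable cost.
Profit = P·y − TC = 296·12 − 868 = €2684.

Produce at y = 12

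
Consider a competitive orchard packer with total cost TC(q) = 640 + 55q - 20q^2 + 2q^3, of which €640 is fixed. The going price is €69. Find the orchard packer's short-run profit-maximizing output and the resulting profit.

Profit = -€248 at q = 7

AVC = 55 - 20q + 2q^2 has its minimum €5 at q = 5; price €69 clears that bar, so the firm operates.
With MC = 55 - 40q + 6q^2, P = MC on the upward-sloping part at q* = 7.
TR = 69·7 = 483. TC = 640 + 91 = 731. Profit = 483 − 731 = -€248.
Shutting down would mean losing the fixed cost of €640, so operating at a loss of €248 is better by €392.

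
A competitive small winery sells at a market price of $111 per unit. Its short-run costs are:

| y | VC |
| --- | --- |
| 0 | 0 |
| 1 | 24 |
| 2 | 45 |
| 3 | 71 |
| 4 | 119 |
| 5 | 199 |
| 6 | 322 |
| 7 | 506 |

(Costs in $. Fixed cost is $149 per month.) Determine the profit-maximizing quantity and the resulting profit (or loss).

y = 5; profit = $207

Compute π = P·y − TC at each output: y=0: -149; y=1: -62; y=2: 28; y=3: 113; y=4: 176; y=5: 207; y=6: 195; y=7: 122.
Profit is maximized at y = 5. AVC there is 199/5 = $39.80 ≤ P, so producing beats shutting down (which would give -$149).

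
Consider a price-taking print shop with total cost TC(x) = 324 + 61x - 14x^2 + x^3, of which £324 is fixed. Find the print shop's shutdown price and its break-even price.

Shutdown price = £12; break-even price = £52

AVC = 61 - 14x + x^2; minimized at x = 7, giving min AVC = £12. That is the shutdown price.
ATC = 324/x + 61 - 14x + x^2. Setting dATC/dx = −324/x^2 − 14 + 2x = 0 gives x = 9 (since 2·9^3 − 14·9^2 = 324).
min ATC = 324/9 + 61 − 14·9 + 9^2 = £52. That is the break-even price.
Between these two prices the firm operates at a loss; above £52 it earns a profit.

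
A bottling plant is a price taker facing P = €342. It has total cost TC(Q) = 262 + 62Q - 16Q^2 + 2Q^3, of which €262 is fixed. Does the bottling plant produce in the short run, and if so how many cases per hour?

Produce at Q = 10

Variable cost is VC = 62Q - 16Q^2 + 2Q^3, so AVC = VC/Q = 62 - 16Q + 2Q^2 and MC = dTC/dQ = 62 - 32Q + 6Q^2.
AVC hits its minimum where MC = AVC, at Q = 4, giving min AVC = 62 - 16·4 + 2·4^2 = €30.
Because €342 ≥ €30, revenue can cover variable cost; the firm operates.
Solving P = MC: -280 - 32Q + 6Q^2 = 0 ⇒ Q = -14/3 or 10. On the upward-sloping branch, Q* = 10.
Check: AVC at Q = 10 is €102 ≤ P, so revenue covers variable cost.
Profit = P·Q − TC = 342·10 − 1282 = €2138.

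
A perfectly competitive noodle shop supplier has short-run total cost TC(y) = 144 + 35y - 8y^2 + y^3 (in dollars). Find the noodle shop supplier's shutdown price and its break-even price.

Shutdown price = $19; break-even price = $47

Shutdown price = min AVC. AVC = 35 - 8y + y^2, with vertex at y = 4 and minimum $19.
ATC = 144/y + 35 - 8y + y^2. Setting dATC/dy = −144/y^2 − 8 + 2y = 0 gives y = 6 (since 2·6^3 − 8·6^2 = 144).
min ATC = 144/6 + 35 − 8·6 + 6^2 = $47. That is the break-even price.
Between these two prices the firm operates at a loss; above $47 it earns a profit.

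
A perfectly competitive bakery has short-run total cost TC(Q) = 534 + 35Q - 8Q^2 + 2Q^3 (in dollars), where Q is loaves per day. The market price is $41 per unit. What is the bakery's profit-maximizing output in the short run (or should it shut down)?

Strip out fixed cost: VC = 35Q - 8Q^2 + 2Q^3. Then AVC = 35 - 8Q + 2Q^2 and MC = 35 - 16Q + 6Q^2.
AVC hits its minimum where MC = AVC, at Q = 2, giving min AVC = 35 - 8·2 + 2·2^2 = $27.
Because $41 ≥ $27, revenue can cover variable cost; the firm operates.
Set P = MC: 41 = 35 - 16Q + 6Q^2 → -6 - 16Q + 6Q^2 = 0. The roots are Q = -1/3 and Q = 3; the profit-maximizing output is on the rising part of MC, so Q* = 3.
Check: AVC at Q = 3 is $29 ≤ P, so revenue covers variable cost.
Profit = P·Q − TC = 41·3 − 621 = -$498, a loss, but smaller than the $534 fixed cost the firm would lose by shutting down.

Produce at Q = 3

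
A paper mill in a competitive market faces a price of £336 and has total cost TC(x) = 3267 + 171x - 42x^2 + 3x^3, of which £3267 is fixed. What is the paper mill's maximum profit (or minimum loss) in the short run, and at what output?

Profit = -£363 at x = 11

AVC = 171 - 42x + 3x^2 has its minimum £24 at x = 7; price £336 clears that bar, so the firm operates.
MC = 171 - 84x + 9x^2. Setting P = MC and taking the root on the rising branch gives x* = 11.
TR = 336·11 = 3696. TC = 3267 + 792 = 4059. Profit = 3696 − 4059 = -£363.
Shutting down would mean losing the fixed cost of £3267, so operating at a loss of £363 is better by £2904.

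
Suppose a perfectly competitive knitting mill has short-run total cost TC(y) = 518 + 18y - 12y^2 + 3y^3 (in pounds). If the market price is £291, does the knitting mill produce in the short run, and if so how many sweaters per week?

Produce at y = 7

Strip out fixed cost: VC = 18y - 12y^2 + 3y^3. Then AVC = 18 - 12y + 3y^2 and MC = 18 - 24y + 9y^2.
AVC is minimized where dAVC/dy = -12 + 6y = 0, at y = 2; min AVC = 18 - 12·2 + 3·2^2 = £6.
Because £291 ≥ £6, revenue can cover variable cost; the firm operates.
Set P = MC: 291 = 18 - 24y + 9y^2 → -273 - 24y + 9y^2 = 0. The roots are y = -13/3 and y = 7; the profit-maximizing output is on the rising part of MC, so y* = 7.
Check: AVC at y = 7 is £81 ≤ P, so revenue covers variable cost.
Profit = P·y − TC = 291·7 − 1085 = £952.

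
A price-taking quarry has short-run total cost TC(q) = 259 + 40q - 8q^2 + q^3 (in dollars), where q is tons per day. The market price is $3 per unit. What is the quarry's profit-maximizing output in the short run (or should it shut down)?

Strip out fixed cost: VC = 40q - 8q^2 + q^3. Then AVC = 40 - 8q + q^2 and MC = 40 - 16q + 3q^2.
AVC is minimized where dAVC/dq = -8 + 2q = 0, at q = 4; min AVC = 40 - 8·4 + 4^2 = $24.
Since P = $3 < min AVC = $24, price fails to cover variable cost at any output.
Best response: produce nothing and absorb the $259 fixed cost.

Shut down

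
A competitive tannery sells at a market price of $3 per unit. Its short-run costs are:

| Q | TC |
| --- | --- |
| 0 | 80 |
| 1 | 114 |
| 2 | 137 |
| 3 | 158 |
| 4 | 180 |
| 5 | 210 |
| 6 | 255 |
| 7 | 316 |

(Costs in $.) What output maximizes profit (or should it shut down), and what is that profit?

Q = 0 (shut down); profit = -$80

Profit at each row (π = 3Q − TC): Q=0: -80; Q=1: -111; Q=2: -131; Q=3: -149; Q=4: -168; Q=5: -195; Q=6: -237; Q=7: -295.
Profit is highest at Q = 0. Equivalently, the lowest AVC in the table is 100/4 ≈ $25 at Q = 4, and P = $3 falls below it — price never covers variable cost, so the firm shuts down and loses only its fixed cost.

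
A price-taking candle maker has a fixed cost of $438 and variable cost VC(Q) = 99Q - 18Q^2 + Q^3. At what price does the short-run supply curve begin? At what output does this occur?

$18 per unit, at Q = 9

The shutdown price is the minimum of AVC. VC = 99Q - 18Q^2 + Q^3, so AVC = 99 - 18Q + Q^2.
dAVC/dQ = -18 + 2Q = 0 gives Q = 9. min AVC = 99 - 18·9 + 9^2 = 18.
So the shutdown price is $18.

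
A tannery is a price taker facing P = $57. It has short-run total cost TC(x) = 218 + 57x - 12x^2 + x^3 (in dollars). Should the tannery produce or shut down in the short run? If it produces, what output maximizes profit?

From TC, MC = TC'(x) = 57 - 24x + 3x^2 and AVC = VC/x = 57 - 12x + x^2.
AVC is minimized where dAVC/dx = -12 + 2x = 0, at x = 6; min AVC = 57 - 12·6 + 6^2 = $21.
Since P = $57 ≥ min AVC = $21, price covers variable cost and the firm should produce.
P = MC gives -24x + 3x^2 = 0, with roots 0 and 8. Take the larger (rising MC): x* = 8.
Check: AVC at x = 8 is $25 ≤ P, so revenue covers variable cost.
Profit = P·x − TC = 57·8 − 418 = $38.

Produce at x = 8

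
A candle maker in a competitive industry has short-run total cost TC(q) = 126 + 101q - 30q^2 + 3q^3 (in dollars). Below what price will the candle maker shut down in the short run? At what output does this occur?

$26 per unit, at q = 5

Short-run supply begins at min AVC. From VC = 101q - 30q^2 + 3q^3, AVC = 101 - 30q + 3q^2.
dAVC/dq = -30 + 6q = 0 gives q = 5. min AVC = 101 - 30·5 + 3·5^2 = 26.
So the shutdown price is $26.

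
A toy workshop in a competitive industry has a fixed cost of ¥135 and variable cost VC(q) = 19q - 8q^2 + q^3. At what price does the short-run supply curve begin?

¥3 per unit

The firm shuts down when price falls below the minimum of average variable cost. AVC = VC/q = 19 - 8q + q^2.
At the minimum of AVC, MC = AVC. MC = 19 - 16q + 3q^2; setting MC = AVC gives 2q^2 - 8q = 0, so q = 4. min AVC = 3.
So the shutdown price is ¥3.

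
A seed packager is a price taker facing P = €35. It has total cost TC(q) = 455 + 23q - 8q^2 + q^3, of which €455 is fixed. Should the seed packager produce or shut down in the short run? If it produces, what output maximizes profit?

From TC, MC = TC'(q) = 23 - 16q + 3q^2 and AVC = VC/q = 23 - 8q + q^2.
AVC hits its minimum where MC = AVC, at q = 4, giving min AVC = 23 - 8·4 + 4^2 = €7.
Since P = €35 ≥ min AVC = €7, price covers variable cost and the firm should produce.
P = MC gives -12 - 16q + 3q^2 = 0, with roots -2/3 and 6. Take the larger (rising MC): q* = 6.
Check: AVC at q = 6 is €11 ≤ P, so revenue covers variable cost.
Profit = P·q − TC = 35·6 − 521 = -€311, a loss, but smaller than the €455 fixed cost the firm would lose by shutting down.

Produce at q = 6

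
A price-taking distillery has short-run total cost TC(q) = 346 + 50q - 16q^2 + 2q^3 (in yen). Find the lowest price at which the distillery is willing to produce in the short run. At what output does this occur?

¥18 per unit, at q = 4

The firm shuts down when price falls below the minimum of average variable cost. AVC = VC/q = 50 - 16q + 2q^2.
At the minimum of AVC, MC = AVC. MC = 50 - 32q + 6q^2; setting MC = AVC gives 4q^2 - 16q = 0, so q = 4. min AVC = 18.
The firm shuts down for any P below ¥18.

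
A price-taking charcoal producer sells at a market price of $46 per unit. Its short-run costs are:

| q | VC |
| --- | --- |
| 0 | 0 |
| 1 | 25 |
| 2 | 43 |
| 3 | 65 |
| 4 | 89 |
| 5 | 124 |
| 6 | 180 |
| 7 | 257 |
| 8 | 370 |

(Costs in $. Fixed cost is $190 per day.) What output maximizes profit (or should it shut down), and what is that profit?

q = 5; profit = -$84

Profit at each row (π = 46q − TC): q=0: -190; q=1: -169; q=2: -141; q=3: -117; q=4: -95; q=5: -84; q=6: -94; q=7: -125; q=8: -192.
Profit is maximized at q = 5. AVC there is 124/5 = $24.80 ≤ P, so producing beats shutting down (which would give -$190).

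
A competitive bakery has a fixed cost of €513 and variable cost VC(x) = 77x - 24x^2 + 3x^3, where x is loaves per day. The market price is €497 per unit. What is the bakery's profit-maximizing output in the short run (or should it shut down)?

Produce at x = 10

From TC, MC = TC'(x) = 77 - 48x + 9x^2 and AVC = VC/x = 77 - 24x + 3x^2.
The AVC parabola has its vertex at x = 24/6 = 4, where AVC = 77 - 24·4 + 3·4^2 = €29.
Because €497 ≥ €29, revenue can cover variable cost; the firm operates.
Solving P = MC: -420 - 48x + 9x^2 = 0 ⇒ x = -14/3 or 10. On the upward-sloping branch, x* = 10.
Check: AVC at x = 10 is €137 ≤ P, so revenue covers variable cost.
Profit = P·x − TC = 497·10 − 1883 = €3087.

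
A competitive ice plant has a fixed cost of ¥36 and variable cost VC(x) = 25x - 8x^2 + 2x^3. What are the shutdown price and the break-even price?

Shutdown price = ¥17; break-even price = ¥31

Shutdown price = min AVC. AVC = 25 - 8x + 2x^2, with vertex at x = 2 and minimum ¥17.
ATC = 36/x + 25 - 8x + 2x^2. Setting dATC/dx = −36/x^2 − 8 + 4x = 0 gives x = 3 (since 4·3^3 − 8·3^2 = 36).
min ATC = 36/3 + 25 − 8·3 + 2·3^2 = ¥31. That is the break-even price.
Between these two prices the firm operates at a loss; above ¥31 it earns a profit.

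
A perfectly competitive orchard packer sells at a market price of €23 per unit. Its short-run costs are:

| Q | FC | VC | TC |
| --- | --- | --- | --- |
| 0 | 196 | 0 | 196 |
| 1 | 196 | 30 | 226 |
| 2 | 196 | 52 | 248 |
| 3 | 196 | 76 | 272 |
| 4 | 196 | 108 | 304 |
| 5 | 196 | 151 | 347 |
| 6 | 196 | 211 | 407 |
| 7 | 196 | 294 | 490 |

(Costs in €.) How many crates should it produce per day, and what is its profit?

Q = 0 (shut down); profit = -€196

Compute π = P·Q − TC at each output: Q=0: -196; Q=1: -203; Q=2: -202; Q=3: -203; Q=4: -212; Q=5: -232; Q=6: -269; Q=7: -329.
Profit is highest at Q = 0. Equivalently, the lowest AVC in the table is 76/3 ≈ €25.33 at Q = 3, and P = €23 falls below it — price never covers variable cost, so the firm shuts down and loses only its fixed cost.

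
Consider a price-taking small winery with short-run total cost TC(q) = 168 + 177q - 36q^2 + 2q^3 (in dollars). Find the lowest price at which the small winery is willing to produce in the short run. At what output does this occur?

$15 per unit, at q = 9

Short-run supply begins at min AVC. From VC = 177q - 36q^2 + 2q^3, AVC = 177 - 36q + 2q^2.
At the minimum of AVC, MC = AVC. MC = 177 - 72q + 6q^2; setting MC = AVC gives 4q^2 - 36q = 0, so q = 9. min AVC = 15.
For P < $15 the firm produces nothing.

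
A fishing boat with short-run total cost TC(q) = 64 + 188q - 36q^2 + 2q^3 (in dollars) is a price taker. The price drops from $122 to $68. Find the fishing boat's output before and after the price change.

Output falls from 11 to 10

AVC = 188 - 36q + 2q^2, minimized at q = 9 where min AVC = $26. MC = 188 - 72q + 6q^2.
At P = $122 ≥ min AVC, set P = MC on the rising branch: q = 11.
At P = $68 ≥ min AVC, set P = MC: q = 10. The firm stays open but cuts output.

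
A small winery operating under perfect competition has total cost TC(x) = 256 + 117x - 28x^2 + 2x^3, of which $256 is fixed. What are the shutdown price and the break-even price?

AVC = 117 - 28x + 2x^2; minimized at x = 7, giving min AVC = $19. That is the shutdown price.
ATC = 256/x + 117 - 28x + 2x^2. Setting dATC/dx = −256/x^2 − 28 + 4x = 0 gives x = 8 (since 4·8^3 − 28·8^2 = 256).
min ATC = 256/8 + 117 − 28·8 + 2·8^2 = $53. That is the break-even price.
Between these two prices the firm operates at a loss; above $53 it earns a profit.

Shutdown price = $19; break-even price = $53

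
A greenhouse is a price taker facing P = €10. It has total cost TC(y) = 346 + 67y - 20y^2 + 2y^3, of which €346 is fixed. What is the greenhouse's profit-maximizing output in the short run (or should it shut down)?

From TC, MC = TC'(y) = 67 - 40y + 6y^2 and AVC = VC/y = 67 - 20y + 2y^2.
AVC is minimized where dAVC/dy = -20 + 4y = 0, at y = 5; min AVC = 67 - 20·5 + 2·5^2 = €17.
Since P = €10 < min AVC = €17, price fails to cover variable cost at any output.
Shutting down limits the loss to fixed cost, €346.

Shut down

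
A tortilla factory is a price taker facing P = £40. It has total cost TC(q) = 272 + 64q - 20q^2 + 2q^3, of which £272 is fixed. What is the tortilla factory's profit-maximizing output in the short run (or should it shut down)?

Produce at q = 6

From TC, MC = TC'(q) = 64 - 40q + 6q^2 and AVC = VC/q = 64 - 20q + 2q^2.
AVC hits its minimum where MC = AVC, at q = 5, giving min AVC = 64 - 20·5 + 2·5^2 = £14.
Since P = £40 ≥ min AVC = £14, price covers variable cost and the firm should produce.
Solving P = MC: 24 - 40q + 6q^2 = 0 ⇒ q = 2/3 or 6. On the upward-sloping branch, q* = 6.
Check: AVC at q = 6 is £16 ≤ P, so revenue covers variable cost.
Profit = P·q − TC = 40·6 − 368 = -£128, a loss, but smaller than the £272 fixed cost the firm would lose by shutting down.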